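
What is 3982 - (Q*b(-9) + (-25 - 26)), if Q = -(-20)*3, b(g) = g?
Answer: 4573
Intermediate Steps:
Q = 60 (Q = -5*(-12) = 60)
3982 - (Q*b(-9) + (-25 - 26)) = 3982 - (60*(-9) + (-25 - 26)) = 3982 - (-540 - 51) = 3982 - 1*(-591) = 3982 + 591 = 4573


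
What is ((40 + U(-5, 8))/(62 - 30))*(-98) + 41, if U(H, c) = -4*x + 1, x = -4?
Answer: -2137/16 ≈ -133.56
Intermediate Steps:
U(H, c) = 17 (U(H, c) = -4*(-4) + 1 = 16 + 1 = 17)
((40 + U(-5, 8))/(62 - 30))*(-98) + 41 = ((40 + 17)/(62 - 30))*(-98) + 41 = (57/32)*(-98) + 41 = -2793/16 + 41 = -2137/16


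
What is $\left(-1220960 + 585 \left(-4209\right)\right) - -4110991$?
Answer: $427766$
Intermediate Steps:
$\left(-1220960 + 585 \left(-4209\right)\right) - -4110991 = \left(-1220960 - 2462265\right) + 4110991 = -3683225 + 4110991 = 427766$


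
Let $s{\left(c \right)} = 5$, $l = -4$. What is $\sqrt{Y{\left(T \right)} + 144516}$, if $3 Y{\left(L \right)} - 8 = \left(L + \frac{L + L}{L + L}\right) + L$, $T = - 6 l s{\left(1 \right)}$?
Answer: $7 \sqrt{2951} \approx 380.26$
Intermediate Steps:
$T = 120$ ($T = \left(-6\right) \left(-4\right) 5 = 24 \cdot 5 = 120$)
$Y{\left(L \right)} = 3 + \frac{2 L}{3}$ ($Y{\left(L \right)} = \frac{8}{3} + \frac{\left(L + \frac{L + L}{L + L}\right) + L}{3} = \frac{8}{3} + \frac{\left(L + \frac{2 L}{2 L}\right) + L}{3} = \frac{8}{3} + \frac{\left(L + 2 L \frac{1}{2 L}\right) + L}{3} = \frac{8}{3} + \frac{\left(L + 1\right) + L}{3} = \frac{8}{3} + \frac{\left(1 + L\right) + L}{3} = \frac{8}{3} + \frac{1 + 2 L}{3} = \frac{8}{3} + \left(\frac{1}{3} + \frac{2 L}{3}\right) = 3 + \frac{2 L}{3}$)
$\sqrt{Y{\left(T \right)} + 144516} = \sqrt{\left(3 + \frac{2}{3} \cdot 120\right) + 144516} = \sqrt{\left(3 + 80\right) + 144516} = \sqrt{83 + 144516} = \sqrt{144599} = 7 \sqrt{2951}$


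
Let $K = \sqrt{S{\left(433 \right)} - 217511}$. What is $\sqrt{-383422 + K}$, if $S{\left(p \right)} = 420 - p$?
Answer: $\sqrt{-383422 + 2 i \sqrt{54381}} \approx 0.377 + 619.21 i$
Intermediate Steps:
$K = 2 i \sqrt{54381}$ ($K = \sqrt{\left(420 - 433\right) - 217511} = \sqrt{-13 - 217511} = \sqrt{-217524} = 2 i \sqrt{54381} \approx 466.39 i$)
$\sqrt{-383422 + K} = \sqrt{-383422 + 2 i \sqrt{54381}}$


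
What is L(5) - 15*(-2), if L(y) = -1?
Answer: 29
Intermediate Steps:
L(5) - 15*(-2) = -1 - 15*(-2) = -1 + 30 = 29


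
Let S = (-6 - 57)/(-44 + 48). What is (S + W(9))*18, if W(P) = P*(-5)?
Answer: -2187/2 ≈ -1093.5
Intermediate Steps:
W(P) = -5*P
S = -63/4 ≈ -15.750
(S + W(9))*18 = (-63/4 - 5*9)*18 = (-63/4 - 45)*18 = -243/4*18 = -2187/2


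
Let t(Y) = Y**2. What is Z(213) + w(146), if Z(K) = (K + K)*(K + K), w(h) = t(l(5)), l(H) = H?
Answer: 181501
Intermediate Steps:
w(h) = 25 (w(h) = 5**2 = 25)
Z(K) = 4*K**2 (Z(K) = (2*K)*(2*K) = 4*K**2)
Z(213) + w(146) = 4*213**2 + 25 = 4*45369 + 25 = 181476 + 25 = 181501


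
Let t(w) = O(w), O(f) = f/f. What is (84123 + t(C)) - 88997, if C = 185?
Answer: -4873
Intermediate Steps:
O(f) = 1
t(w) = 1
(84123 + t(C)) - 88997 = (84123 + 1) - 88997 = 84124 - 88997 = -4873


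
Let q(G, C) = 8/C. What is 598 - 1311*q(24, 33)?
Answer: 3082/11 ≈ 280.18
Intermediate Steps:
598 - 1311*q(24, 33) = 598 - 10488/33 = 598 - 1311*8/33 = 598 - 3496/11 = 3082/11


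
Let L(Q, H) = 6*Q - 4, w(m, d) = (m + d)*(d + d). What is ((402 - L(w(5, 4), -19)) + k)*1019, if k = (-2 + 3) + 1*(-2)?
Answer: -27513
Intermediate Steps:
w(m, d) = 2*d*(d + m) (w(m, d) = (d + m)*(2*d) = 2*d*(d + m))
L(Q, H) = -4 + 6*Q
k = -1 (k = 1 - 2 = -1)
((402 - L(w(5, 4), -19)) + k)*1019 = ((402 - (-4 + 6*(2*4*(4 + 5)))) - 1)*1019 = ((402 - (-4 + 6*(2*4*9))) - 1)*1019 = ((402 - (-4 + 6*72)) - 1)*1019 = ((402 - (-4 + 432)) - 1)*1019 = ((402 - 1*428) - 1)*1019 = ((402 - 428) - 1)*1019 = (-26 - 1)*1019 = -27*1019 = -27513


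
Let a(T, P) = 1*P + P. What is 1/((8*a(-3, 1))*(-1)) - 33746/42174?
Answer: -291055/337392 ≈ -0.86266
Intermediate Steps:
a(T, P) = 2*P (a(T, P) = P + P = 2*P)
1/((8*a(-3, 1))*(-1)) - 33746/42174 = 1/((8*(2*1))*(-1)) - 33746/42174 = 1/((8*2)*(-1)) - 33746/42174 = 1/(16*(-1)) - 1*16873/21087 = 1/(-16) - 16873/21087 = -1/16 - 16873/21087 = -291055/337392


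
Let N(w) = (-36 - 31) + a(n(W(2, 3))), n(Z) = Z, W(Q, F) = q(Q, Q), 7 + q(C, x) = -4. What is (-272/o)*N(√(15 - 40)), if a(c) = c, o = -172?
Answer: -5304/43 ≈ -123.35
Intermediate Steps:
q(C, x) = -11 (q(C, x) = -7 - 4 = -11)
W(Q, F) = -11
N(w) = -78 (N(w) = (-36 - 31) - 11 = -67 - 11 = -78)
(-272/o)*N(√(15 - 40)) = -272/(-172)*(-78) = -272*(-1/172)*(-78) = (68/43)*(-78) = -5304/43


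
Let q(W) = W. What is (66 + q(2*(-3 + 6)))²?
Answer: 5184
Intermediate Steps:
(66 + q(2*(-3 + 6)))² = (66 + 2*(-3 + 6))² = (66 + 2*3)² = (66 + 6)² = 72² = 5184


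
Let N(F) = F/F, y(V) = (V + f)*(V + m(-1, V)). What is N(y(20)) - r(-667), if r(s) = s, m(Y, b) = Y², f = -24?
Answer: 668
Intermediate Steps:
y(V) = (1 + V)*(-24 + V) (y(V) = (V - 24)*(V + (-1)²) = (-24 + V)*(V + 1) = (-24 + V)*(1 + V) = (1 + V)*(-24 + V))
N(F) = 1
N(y(20)) - r(-667) = 1 - 1*(-667) = 1 + 667 = 668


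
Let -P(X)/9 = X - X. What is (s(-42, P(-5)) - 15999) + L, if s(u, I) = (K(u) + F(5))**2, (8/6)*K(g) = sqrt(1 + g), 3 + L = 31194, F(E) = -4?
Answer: 242959/16 - 6*I*sqrt(41) ≈ 15185.0 - 38.419*I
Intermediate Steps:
P(X) = 0 (P(X) = -9*(X - X) = -9*0 = 0)
L = 31191 (L = -3 + 31194 = 31191)
K(g) = 3*sqrt(1 + g)/4
s(u, I) = (-4 + 3*sqrt(1 + u)/4)**2 (s(u, I) = (3*sqrt(1 + u)/4 - 4)**2 = (-4 + 3*sqrt(1 + u)/4)**2)
(s(-42, P(-5)) - 15999) + L = ((-16 + 3*sqrt(1 - 42))**2/16 - 15999) + 31191 = ((-16 + 3*sqrt(-41))**2/16 - 15999) + 31191 = ((-16 + 3*(I*sqrt(41)))**2/16 - 15999) + 31191 = ((-16 + 3*I*sqrt(41))**2/16 - 15999) + 31191 = (-15999 + (-16 + 3*I*sqrt(41))**2/16) + 31191 = 15192 + (-16 + 3*I*sqrt(41))**2/16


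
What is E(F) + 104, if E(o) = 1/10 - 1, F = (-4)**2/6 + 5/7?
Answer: 1031/10 ≈ 103.10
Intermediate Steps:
F = 71/21 (F = 16*(1/6) + 5*(1/7) = 8/3 + 5/7 = 71/21 ≈ 3.3810)
E(o) = -9/10 (E(o) = 1/10 - 1 = -9/10)
E(F) + 104 = -9/10 + 104 = 1031/10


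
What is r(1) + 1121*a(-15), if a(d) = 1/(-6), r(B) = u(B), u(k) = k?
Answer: -1115/6 ≈ -185.83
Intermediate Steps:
r(B) = B
a(d) = -⅙
r(1) + 1121*a(-15) = 1 + 1121*(-⅙) = 1 - 1121/6 = -1115/6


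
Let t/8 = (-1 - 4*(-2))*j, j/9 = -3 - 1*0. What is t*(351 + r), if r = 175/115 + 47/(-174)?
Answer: -355247172/667 ≈ -5.3260e+5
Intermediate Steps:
r = 5009/4002 (r = 175*(1/115) + 47*(-1/174) = 35/23 - 47/174 = 5009/4002 ≈ 1.2516)
j = -27 (j = 9*(-3 - 1*0) = 9*(-3 + 0) = 9*(-3) = -27)
t = -1512 (t = 8*((-1 - 4*(-2))*(-27)) = 8*((-1 + 8)*(-27)) = 8*(7*(-27)) = 8*(-189) = -1512)
t*(351 + r) = -1512*(351 + 5009/4002) = -1512*1409711/4002 = -355247172/667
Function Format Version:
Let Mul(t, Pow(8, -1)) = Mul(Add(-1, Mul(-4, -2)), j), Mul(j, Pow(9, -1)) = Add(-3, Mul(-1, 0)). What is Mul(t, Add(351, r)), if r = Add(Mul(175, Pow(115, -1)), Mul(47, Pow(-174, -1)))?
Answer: Rational(-355247172, 667) ≈ -5.3260e+5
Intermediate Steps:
r = Rational(5009, 4002) (r = Add(Mul(175, Rational(1, 115)), Mul(47, Rational(-1, 174))) = Add(Rational(35, 23), Rational(-47, 174)) = Rational(5009, 4002) ≈ 1.2516)
j = -27 (j = Mul(9, Add(-3, Mul(-1, 0))) = Mul(9, Add(-3, 0)) = Mul(9, -3) = -27)
t = -1512 (t = Mul(8, Mul(Add(-1, Mul(-4, -2)), -27)) = Mul(8, Mul(Add(-1, 8), -27)) = Mul(8, Mul(7, -27)) = Mul(8, -189) = -1512)
Mul(t, Add(351, r)) = Mul(-1512, Add(351, Rational(5009, 4002))) = Mul(-1512, Rational(1409711, 4002)) = Rational(-355247172, 667)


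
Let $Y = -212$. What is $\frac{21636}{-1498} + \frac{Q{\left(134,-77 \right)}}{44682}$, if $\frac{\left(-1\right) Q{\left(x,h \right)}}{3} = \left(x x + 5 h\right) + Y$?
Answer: $- \frac{174125183}{11155606} \approx -15.609$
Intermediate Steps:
$Q{\left(x,h \right)} = 636 - 15 h - 3 x^{2}$ ($Q{\left(x,h \right)} = - 3 \left(\left(x x + 5 h\right) - 212\right) = - 3 \left(\left(x^{2} + 5 h\right) - 212\right) = - 3 \left(-212 + x^{2} + 5 h\right) = 636 - 15 h - 3 x^{2}$)
$\frac{21636}{-1498} + \frac{Q{\left(134,-77 \right)}}{44682} = \frac{21636}{-1498} + \frac{636 - -1155 - 3 \cdot 134^{2}}{44682} = 21636 \left(- \frac{1}{1498}\right) + \left(636 + 1155 - 53868\right) \frac{1}{44682} = - \frac{10818}{749} + \left(636 + 1155 - 53868\right) \frac{1}{44682} = - \frac{10818}{749} - \frac{17359}{14894} = - \frac{174125183}{11155606}$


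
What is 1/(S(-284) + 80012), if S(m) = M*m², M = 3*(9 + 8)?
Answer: 1/4193468 ≈ 2.3847e-7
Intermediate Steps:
M = 51 (M = 3*17 = 51)
S(m) = 51*m²
1/(S(-284) + 80012) = 1/(51*(-284)² + 80012) = 1/(51*80656 + 80012) = 1/(4113456 + 80012) = 1/4193468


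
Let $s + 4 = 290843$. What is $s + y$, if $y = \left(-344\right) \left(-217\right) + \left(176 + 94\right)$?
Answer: $365757$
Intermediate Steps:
$s = 290839$ ($s = -4 + 290843 = 290839$)
$y = 74918$ ($y = 74648 + 270 = 74918$)
$s + y = 290839 + 74918 = 365757$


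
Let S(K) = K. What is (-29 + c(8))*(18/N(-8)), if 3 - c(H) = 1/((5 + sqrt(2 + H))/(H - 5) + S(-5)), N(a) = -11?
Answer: 42 - 3*sqrt(10)/55 ≈ 41.828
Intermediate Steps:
c(H) = 3 - 1/(-5 + (5 + sqrt(2 + H))/(-5 + H)) (c(H) = 3 - 1/((5 + sqrt(2 + H))/(H - 5) - 5) = 3 - 1/((5 + sqrt(2 + H))/(-5 + H) - 5) = 3 - 1/(-5 + (5 + sqrt(2 + H))/(-5 + H)))
(-29 + c(8))*(18/N(-8)) = (-29 + (95 - 16*8 + 3*sqrt(2 + 8))/(30 + sqrt(2 + 8) - 5*8))*(18/(-11)) = (-29 + (95 - 128 + 3*sqrt(10))/(30 + sqrt(10) - 40))*(18*(-1/11)) = (-29 + (-33 + 3*sqrt(10))/(-10 + sqrt(10)))*(-18/11) = 522/11 - 18*(-33 + 3*sqrt(10))/(11*(-10 + sqrt(10)))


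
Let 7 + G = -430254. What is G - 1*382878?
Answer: -813139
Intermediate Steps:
G = -430261 (G = -7 - 430254 = -430261)
G - 1*382878 = -430261 - 1*382878 = -430261 - 382878 = -813139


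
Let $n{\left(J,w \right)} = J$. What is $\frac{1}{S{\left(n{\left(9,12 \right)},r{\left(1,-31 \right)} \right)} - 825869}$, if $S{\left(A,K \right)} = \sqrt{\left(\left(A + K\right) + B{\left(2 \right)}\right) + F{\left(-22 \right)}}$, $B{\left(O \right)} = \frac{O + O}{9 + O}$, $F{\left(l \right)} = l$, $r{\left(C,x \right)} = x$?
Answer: $- \frac{9084559}{7502655657251} - \frac{4 i \sqrt{330}}{7502655657251} \approx -1.2108 \cdot 10^{-6} - 9.6851 \cdot 10^{-12} i$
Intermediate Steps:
$B{\left(O \right)} = \frac{2 O}{9 + O}$
$S{\left(A,K \right)} = \sqrt{- \frac{238}{11} + A + K}$ ($S{\left(A,K \right)} = \sqrt{\left(\left(A + K\right) + 2 \cdot 2 \frac{1}{9 + 2}\right) - 22} = \sqrt{\left(\left(A + K\right) + 2 \cdot 2 \cdot \frac{1}{11}\right) - 22} = \sqrt{\left(\left(A + K\right) + \frac{4}{11}\right) - 22} = \sqrt{\left(\frac{4}{11} + A + K\right) - 22} = \sqrt{- \frac{238}{11} + A + K}$)
$\frac{1}{S{\left(n{\left(9,12 \right)},r{\left(1,-31 \right)} \right)} - 825869} = \frac{1}{\frac{\sqrt{-2618 + 121 \cdot 9 + 121 \left(-31\right)}}{11} - 825869} = \frac{1}{\frac{\sqrt{-2618 + 1089 - 3751}}{11} - 825869} = \frac{1}{\frac{\sqrt{-5280}}{11} - 825869} = \frac{1}{\frac{4 i \sqrt{330}}{11} - 825869} = \frac{1}{-825869 + \frac{4 i \sqrt{330}}{11}}$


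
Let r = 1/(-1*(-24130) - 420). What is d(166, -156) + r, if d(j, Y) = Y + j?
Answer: 237101/23710 ≈ 10.000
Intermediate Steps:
r = 1/23710 (r = 1/(24130 - 420) = 1/23710 ≈ 4.2176e-5)
d(166, -156) + r = (-156 + 166) + 1/23710 = 10 + 1/23710 = 237101/23710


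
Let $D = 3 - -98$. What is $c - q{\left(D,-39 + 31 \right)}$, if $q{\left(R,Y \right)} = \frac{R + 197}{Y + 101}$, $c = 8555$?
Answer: $\frac{795317}{93} \approx 8551.8$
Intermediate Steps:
$D = 101$ ($D = 3 + 98 = 101$)
$q{\left(R,Y \right)} = \frac{197 + R}{101 + Y}$
$c - q{\left(D,-39 + 31 \right)} = 8555 - \frac{197 + 101}{101 + \left(-39 + 31\right)} = 8555 - \frac{1}{101 - 8} \cdot 298 = 8555 - \frac{1}{93} \cdot 298 = 8555 - \frac{298}{93} = \frac{795317}{93}$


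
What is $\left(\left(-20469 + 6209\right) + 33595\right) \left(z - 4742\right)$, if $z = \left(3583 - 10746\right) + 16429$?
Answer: $87471540$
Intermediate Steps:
$z = 9266$ ($z = -7163 + 16429 = 9266$)
$\left(\left(-20469 + 6209\right) + 33595\right) \left(z - 4742\right) = \left(\left(-20469 + 6209\right) + 33595\right) \left(9266 - 4742\right) = \left(-14260 + 33595\right) 4524 = 19335 \cdot 4524 = 87471540$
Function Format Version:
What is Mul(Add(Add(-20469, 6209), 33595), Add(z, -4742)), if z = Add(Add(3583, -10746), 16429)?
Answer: 87471540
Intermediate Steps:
z = 9266 (z = Add(-7163, 16429) = 9266)
Mul(Add(Add(-20469, 6209), 33595), Add(z, -4742)) = Mul(Add(Add(-20469, 6209), 33595), Add(9266, -4742)) = Mul(Add(-14260, 33595), 4524) = Mul(19335, 4524) = 87471540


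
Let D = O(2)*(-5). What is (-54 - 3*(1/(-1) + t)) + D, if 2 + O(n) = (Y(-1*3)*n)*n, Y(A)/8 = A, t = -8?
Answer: 463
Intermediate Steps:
Y(A) = 8*A
O(n) = -2 - 24*n² (O(n) = -2 + ((8*(-1*3))*n)*n = -2 + ((8*(-3))*n)*n = -2 + (-24*n)*n = -2 - 24*n²)
D = 490 (D = (-2 - 24*2²)*(-5) = (-2 - 24*4)*(-5) = (-2 - 96)*(-5) = -98*(-5) = 490)
(-54 - 3*(1/(-1) + t)) + D = (-54 - 3*(1/(-1) - 8)) + 490 = (-54 - 3*(-1 - 8)) + 490 = (-54 - 3*(-9)) + 490 = (-54 + 27) + 490 = -27 + 490 = 463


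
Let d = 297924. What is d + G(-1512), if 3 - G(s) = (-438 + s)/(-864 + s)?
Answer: 117978767/396 ≈ 2.9793e+5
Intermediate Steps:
G(s) = 3 - (-438 + s)/(-864 + s)
d + G(-1512) = 297924 + 2*(-1077 - 1512)/(-864 - 1512) = 297924 + 2*(-2589)/(-2376) = 297924 + 2*(-1/2376)*(-2589) = 297924 + 863/396 = 117978767/396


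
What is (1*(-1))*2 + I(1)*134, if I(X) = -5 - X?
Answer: -806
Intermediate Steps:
(1*(-1))*2 + I(1)*134 = (1*(-1))*2 + (-5 - 1*1)*134 = -1*2 + (-5 - 1)*134 = -2 - 6*134 = -2 - 804 = -806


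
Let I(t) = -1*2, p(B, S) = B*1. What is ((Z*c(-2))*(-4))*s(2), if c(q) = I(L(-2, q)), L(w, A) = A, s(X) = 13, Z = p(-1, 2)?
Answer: -104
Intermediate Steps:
p(B, S) = B
Z = -1
I(t) = -2
c(q) = -2
((Z*c(-2))*(-4))*s(2) = (-1*(-2)*(-4))*13 = (2*(-4))*13 = -8*13 = -104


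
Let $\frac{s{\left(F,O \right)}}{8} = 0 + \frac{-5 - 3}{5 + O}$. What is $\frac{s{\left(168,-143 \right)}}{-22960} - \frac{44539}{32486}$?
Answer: $- \frac{4410094057}{3216601290} \approx -1.371$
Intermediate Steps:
$s{\left(F,O \right)} = - \frac{64}{5 + O}$ ($s{\left(F,O \right)} = 8 \left(0 + \frac{-5 - 3}{5 + O}\right) = 8 \left(0 + \frac{1}{5 + O} \left(-8\right)\right) = 8 \left(0 - \frac{8}{5 + O}\right) = 8 \left(- \frac{8}{5 + O}\right) = - \frac{64}{5 + O}$)
$\frac{s{\left(168,-143 \right)}}{-22960} - \frac{44539}{32486} = \frac{\left(-64\right) \frac{1}{5 - 143}}{-22960} - \frac{44539}{32486} = - \frac{64}{-138} \left(- \frac{1}{22960}\right) - \frac{44539}{32486} = \left(-64\right) \left(- \frac{1}{138}\right) \left(- \frac{1}{22960}\right) - \frac{44539}{32486} = \frac{32}{69} \left(- \frac{1}{22960}\right) - \frac{44539}{32486} = - \frac{2}{99015} - \frac{44539}{32486} = - \frac{4410094057}{3216601290}$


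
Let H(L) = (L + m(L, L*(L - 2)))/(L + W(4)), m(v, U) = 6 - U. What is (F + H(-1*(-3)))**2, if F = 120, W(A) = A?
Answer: 715716/49 ≈ 14606.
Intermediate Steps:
H(L) = (6 + L - L*(-2 + L))/(4 + L) (H(L) = (L + (6 - L*(L - 2)))/(L + 4) = (L + (6 - L*(-2 + L)))/(4 + L) = (6 + L - L*(-2 + L))/(4 + L))
(F + H(-1*(-3)))**2 = (120 + (6 - 1*(-3) - (-1*(-3))*(-2 - 1*(-3)))/(4 - 1*(-3)))**2 = (120 + (6 + 3 - 1*3*(-2 + 3))/(4 + 3))**2 = (120 + (6 + 3 - 1*3*1)/7)**2 = (120 + (6 + 3 - 3)/7)**2 = (120 + (1/7)*6)**2 = (120 + 6/7)**2 = (846/7)**2 = 715716/49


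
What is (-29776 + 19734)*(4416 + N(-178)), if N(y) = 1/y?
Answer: -3946741987/89 ≈ -4.4345e+7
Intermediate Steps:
(-29776 + 19734)*(4416 + N(-178)) = (-29776 + 19734)*(4416 + 1/(-178)) = -10042*(4416 - 1/178) = -10042*786047/178 = -3946741987/89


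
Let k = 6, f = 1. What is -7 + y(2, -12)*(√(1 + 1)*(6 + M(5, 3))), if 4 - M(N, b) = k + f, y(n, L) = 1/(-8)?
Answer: -7 - 3*√2/8 ≈ -7.5303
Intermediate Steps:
y(n, L) = -⅛ (y(n, L) = 1*(-⅛) = -⅛)
M(N, b) = -3 (M(N, b) = 4 - (6 + 1) = 4 - 1*7 = 4 - 7 = -3)
-7 + y(2, -12)*(√(1 + 1)*(6 + M(5, 3))) = -7 - √(1 + 1)*(6 - 3)/8 = -7 - √2*3/8 = -7 - 3*√2/8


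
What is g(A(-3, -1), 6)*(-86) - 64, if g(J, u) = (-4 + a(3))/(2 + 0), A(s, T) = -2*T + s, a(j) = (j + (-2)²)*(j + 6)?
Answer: -2601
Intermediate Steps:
a(j) = (4 + j)*(6 + j) (a(j) = (j + 4)*(6 + j) = (4 + j)*(6 + j))
A(s, T) = s - 2*T
g(J, u) = 59/2 (g(J, u) = (-4 + (24 + 3² + 10*3))/(2 + 0) = (-4 + (24 + 9 + 30))/2 = (-4 + 63)*(½) = 59*(½) = 59/2)
g(A(-3, -1), 6)*(-86) - 64 = (59/2)*(-86) - 64 = -2537 - 64 = -2601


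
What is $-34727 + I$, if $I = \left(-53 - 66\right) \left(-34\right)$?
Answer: $-30681$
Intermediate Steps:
$I = 4046$ ($I = \left(-119\right) \left(-34\right) = 4046$)
$-34727 + I = -34727 + 4046 = -30681$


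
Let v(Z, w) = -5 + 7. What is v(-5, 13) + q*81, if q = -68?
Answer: -5506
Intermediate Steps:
v(Z, w) = 2
v(-5, 13) + q*81 = 2 - 68*81 = 2 - 5508 = -5506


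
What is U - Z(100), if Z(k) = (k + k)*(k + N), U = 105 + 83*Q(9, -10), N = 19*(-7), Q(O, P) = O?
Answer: 7452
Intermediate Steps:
N = -133
U = 852 (U = 105 + 83*9 = 105 + 747 = 852)
Z(k) = 2*k*(-133 + k) (Z(k) = (k + k)*(k - 133) = (2*k)*(-133 + k) = 2*k*(-133 + k))
U - Z(100) = 852 - 2*100*(-133 + 100) = 852 - 2*100*(-33) = 852 - 1*(-6600) = 852 + 6600 = 7452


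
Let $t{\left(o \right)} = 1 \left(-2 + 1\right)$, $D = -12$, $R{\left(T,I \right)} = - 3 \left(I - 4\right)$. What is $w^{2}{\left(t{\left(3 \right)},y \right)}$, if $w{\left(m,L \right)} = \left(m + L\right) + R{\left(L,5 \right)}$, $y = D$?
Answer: $256$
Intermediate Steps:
$R{\left(T,I \right)} = 12 - 3 I$ ($R{\left(T,I \right)} = - 3 \left(-4 + I\right) = 12 - 3 I$)
$y = -12$
$t{\left(o \right)} = -1$ ($t{\left(o \right)} = 1 \left(-1\right) = -1$)
$w{\left(m,L \right)} = -3 + L + m$ ($w{\left(m,L \right)} = \left(m + L\right) + \left(12 - 15\right) = \left(L + m\right) + \left(12 - 15\right) = \left(L + m\right) - 3 = -3 + L + m$)
$w^{2}{\left(t{\left(3 \right)},y \right)} = \left(-3 - 12 - 1\right)^{2} = \left(-16\right)^{2} = 256$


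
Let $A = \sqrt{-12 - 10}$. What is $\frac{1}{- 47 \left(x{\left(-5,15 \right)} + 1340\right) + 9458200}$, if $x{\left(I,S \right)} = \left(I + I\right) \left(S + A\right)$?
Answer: $\frac{940227}{8840268601270} - \frac{47 i \sqrt{22}}{8840268601270} \approx 1.0636 \cdot 10^{-7} - 2.4937 \cdot 10^{-11} i$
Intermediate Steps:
$A = i \sqrt{22}$ ($A = \sqrt{-22} = i \sqrt{22} \approx 4.6904 i$)
$x{\left(I,S \right)} = 2 I \left(S + i \sqrt{22}\right)$ ($x{\left(I,S \right)} = \left(I + I\right) \left(S + i \sqrt{22}\right) = 2 I \left(S + i \sqrt{22}\right)$)
$\frac{1}{- 47 \left(x{\left(-5,15 \right)} + 1340\right) + 9458200} = \frac{1}{- 47 \left(2 \left(-5\right) \left(15 + i \sqrt{22}\right) + 1340\right) + 9458200} = \frac{1}{- 47 \left(\left(-150 - 10 i \sqrt{22}\right) + 1340\right) + 9458200} = \frac{1}{- 47 \left(1190 - 10 i \sqrt{22}\right) + 9458200} = \frac{1}{\left(-55930 + 470 i \sqrt{22}\right) + 9458200} = \frac{1}{9402270 + 470 i \sqrt{22}}$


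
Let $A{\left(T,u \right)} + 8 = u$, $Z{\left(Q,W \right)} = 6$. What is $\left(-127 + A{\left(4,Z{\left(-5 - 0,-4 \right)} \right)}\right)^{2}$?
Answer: $16641$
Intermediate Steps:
$A{\left(T,u \right)} = -8 + u$
$\left(-127 + A{\left(4,Z{\left(-5 - 0,-4 \right)} \right)}\right)^{2} = \left(-127 + \left(-8 + 6\right)\right)^{2} = \left(-127 - 2\right)^{2} = \left(-129\right)^{2} = 16641$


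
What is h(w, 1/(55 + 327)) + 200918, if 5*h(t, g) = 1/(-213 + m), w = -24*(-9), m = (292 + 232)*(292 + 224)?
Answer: 271411084891/1350855 ≈ 2.0092e+5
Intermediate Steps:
m = 270384 (m = 524*516 = 270384)
w = 216
h(t, g) = 1/1350855 (h(t, g) = 1/(5*(-213 + 270384)) = (⅕)/270171 = (⅕)*(1/270171) = 1/1350855)
h(w, 1/(55 + 327)) + 200918 = 1/1350855 + 200918 = 271411084891/1350855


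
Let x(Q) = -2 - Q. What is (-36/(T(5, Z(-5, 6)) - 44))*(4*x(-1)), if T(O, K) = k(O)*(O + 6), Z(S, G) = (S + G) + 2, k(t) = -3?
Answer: -144/77 ≈ -1.8701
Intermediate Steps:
Z(S, G) = 2 + G + S (Z(S, G) = (G + S) + 2 = 2 + G + S)
T(O, K) = -18 - 3*O (T(O, K) = -3*(O + 6) = -3*(6 + O) = -18 - 3*O)
(-36/(T(5, Z(-5, 6)) - 44))*(4*x(-1)) = (-36/((-18 - 3*5) - 44))*(4*(-2 - 1*(-1))) = (-36/((-18 - 15) - 44))*(4*(-2 + 1)) = (-36/(-33 - 44))*(4*(-1)) = -36/(-77)*(-4) = -36*(-1/77)*(-4) = (36/77)*(-4) = -144/77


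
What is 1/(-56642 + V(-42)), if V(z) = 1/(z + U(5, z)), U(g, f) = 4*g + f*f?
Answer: -1742/98670363 ≈ -1.7655e-5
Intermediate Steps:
U(g, f) = f² + 4*g (U(g, f) = 4*g + f² = f² + 4*g)
V(z) = 1/(20 + z + z²) (V(z) = 1/(z + (z² + 4*5)) = 1/(z + (z² + 20)) = 1/(z + (20 + z²)) = 1/(20 + z + z²))
1/(-56642 + V(-42)) = 1/(-56642 + 1/(20 - 42 + (-42)²)) = 1/(-56642 + 1/(20 - 42 + 1764)) = 1/(-56642 + 1/1742) = 1/(-98670363/1742) = -1742/98670363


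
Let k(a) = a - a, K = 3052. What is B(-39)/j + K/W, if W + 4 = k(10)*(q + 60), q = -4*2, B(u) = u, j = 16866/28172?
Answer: -2327911/2811 ≈ -828.14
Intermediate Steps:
j = 8433/14086 (j = 16866*(1/28172) = 8433/14086 ≈ 0.59868)
k(a) = 0
q = -8
W = -4 (W = -4 + 0*(-8 + 60) = -4 + 0*52 = -4 + 0 = -4)
B(-39)/j + K/W = -39/8433/14086 + 3052/(-4) = -39*14086/8433 + 3052*(-¼) = -183118/2811 - 763 = -2327911/2811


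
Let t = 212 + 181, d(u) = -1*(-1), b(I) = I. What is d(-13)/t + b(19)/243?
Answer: 2570/31833 ≈ 0.080734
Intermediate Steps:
d(u) = 1
t = 393
d(-13)/t + b(19)/243 = 1/393 + 19/243 = 2570/31833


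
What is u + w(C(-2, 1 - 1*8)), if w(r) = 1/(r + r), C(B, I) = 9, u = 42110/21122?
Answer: 389551/190098 ≈ 2.0492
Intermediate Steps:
u = 21055/10561 (u = 42110*(1/21122) = 21055/10561 ≈ 1.9937)
w(r) = 1/(2*r)
u + w(C(-2, 1 - 1*8)) = 21055/10561 + (½)/9 = 21055/10561 + (½)*(⅑) = 21055/10561 + 1/18 = 389551/190098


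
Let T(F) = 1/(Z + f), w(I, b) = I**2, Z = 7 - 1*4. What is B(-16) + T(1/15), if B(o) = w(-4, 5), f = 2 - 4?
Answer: 17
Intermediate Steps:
Z = 3 (Z = 7 - 4 = 3)
f = -2
T(F) = 1 (T(F) = 1/(3 - 2) = 1/1 = 1)
B(o) = 16 (B(o) = (-4)**2 = 16)
B(-16) + T(1/15) = 16 + 1 = 17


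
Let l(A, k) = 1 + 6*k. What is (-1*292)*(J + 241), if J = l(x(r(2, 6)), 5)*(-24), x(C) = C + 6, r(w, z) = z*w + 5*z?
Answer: 146876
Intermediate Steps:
r(w, z) = 5*z + w*z (r(w, z) = w*z + 5*z = 5*z + w*z)
x(C) = 6 + C
J = -744 (J = (1 + 6*5)*(-24) = (1 + 30)*(-24) = 31*(-24) = -744)
(-1*292)*(J + 241) = (-1*292)*(-744 + 241) = -292*(-503) = 146876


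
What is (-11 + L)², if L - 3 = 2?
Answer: 36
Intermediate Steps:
L = 5 (L = 3 + 2 = 5)
(-11 + L)² = (-11 + 5)² = (-6)² = 36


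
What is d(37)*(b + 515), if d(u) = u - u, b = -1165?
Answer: 0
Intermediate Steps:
d(u) = 0
d(37)*(b + 515) = 0*(-1165 + 515) = 0*(-650) = 0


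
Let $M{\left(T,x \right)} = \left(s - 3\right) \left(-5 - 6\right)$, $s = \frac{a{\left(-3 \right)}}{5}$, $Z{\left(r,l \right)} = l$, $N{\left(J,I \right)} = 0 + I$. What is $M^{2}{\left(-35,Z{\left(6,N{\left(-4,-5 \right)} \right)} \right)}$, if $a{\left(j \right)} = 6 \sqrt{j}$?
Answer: $\frac{14157}{25} - \frac{4356 i \sqrt{3}}{5} \approx 566.28 - 1509.0 i$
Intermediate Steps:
$N{\left(J,I \right)} = I$
$s = \frac{6 i \sqrt{3}}{5}$ ($s = \frac{6 \sqrt{-3}}{5} = 6 i \sqrt{3} \cdot \frac{1}{5} = \frac{6 i \sqrt{3}}{5} \approx 2.0785 i$)
$M{\left(T,x \right)} = 33 - \frac{66 i \sqrt{3}}{5}$ ($M{\left(T,x \right)} = \left(\frac{6 i \sqrt{3}}{5} - 3\right) \left(-5 - 6\right) = \left(-3 + \frac{6 i \sqrt{3}}{5}\right) \left(-5 - 6\right) = \left(-3 + \frac{6 i \sqrt{3}}{5}\right) \left(-11\right) = 33 - \frac{66 i \sqrt{3}}{5}$)
$M^{2}{\left(-35,Z{\left(6,N{\left(-4,-5 \right)} \right)} \right)} = \left(33 - \frac{66 i \sqrt{3}}{5}\right)^{2}$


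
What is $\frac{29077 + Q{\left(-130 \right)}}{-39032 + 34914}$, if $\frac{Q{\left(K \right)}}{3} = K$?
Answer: $- \frac{28687}{4118} \approx -6.9662$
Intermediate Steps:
$Q{\left(K \right)} = 3 K$
$\frac{29077 + Q{\left(-130 \right)}}{-39032 + 34914} = \frac{29077 + 3 \left(-130\right)}{-39032 + 34914} = \frac{29077 - 390}{-4118} = 28687 \left(- \frac{1}{4118}\right) = - \frac{28687}{4118}$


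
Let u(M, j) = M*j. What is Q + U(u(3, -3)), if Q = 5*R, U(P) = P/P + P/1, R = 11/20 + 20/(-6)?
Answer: -263/12 ≈ -21.917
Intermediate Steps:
R = -167/60 (R = 11*(1/20) + 20*(-⅙) = 11/20 - 10/3 = -167/60 ≈ -2.7833)
U(P) = 1 + P (U(P) = 1 + P*1 = 1 + P)
Q = -167/12 (Q = 5*(-167/60) = -167/12 ≈ -13.917)
Q + U(u(3, -3)) = -167/12 + (1 + 3*(-3)) = -167/12 + (1 - 9) = -167/12 - 8 = -263/12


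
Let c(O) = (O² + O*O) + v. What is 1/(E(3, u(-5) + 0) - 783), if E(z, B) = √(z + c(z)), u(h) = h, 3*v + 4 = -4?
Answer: -2349/1839212 - √165/1839212 ≈ -0.0012842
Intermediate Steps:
v = -8/3 (v = -4/3 + (⅓)*(-4) = -4/3 - 4/3 = -8/3 ≈ -2.6667)
c(O) = -8/3 + 2*O² (c(O) = (O² + O*O) - 8/3 = (O² + O²) - 8/3 = 2*O² - 8/3 = -8/3 + 2*O²)
E(z, B) = √(-8/3 + z + 2*z²) (E(z, B) = √(z + (-8/3 + 2*z²)) = √(-8/3 + z + 2*z²))
1/(E(3, u(-5) + 0) - 783) = 1/(√(-24 + 9*3 + 18*3²)/3 - 783) = 1/(√(-24 + 27 + 18*9)/3 - 783) = 1/(√(-24 + 27 + 162)/3 - 783) = 1/(√165/3 - 783) = 1/(-783 + √165/3)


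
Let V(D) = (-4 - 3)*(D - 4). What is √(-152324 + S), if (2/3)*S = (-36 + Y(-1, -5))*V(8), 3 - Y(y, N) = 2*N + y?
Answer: 10*I*√1514 ≈ 389.1*I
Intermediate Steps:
V(D) = 28 - 7*D (V(D) = -7*(-4 + D) = 28 - 7*D)
Y(y, N) = 3 - y - 2*N (Y(y, N) = 3 - (2*N + y) = 3 - (y + 2*N) = 3 + (-y - 2*N) = 3 - y - 2*N)
S = 924 (S = 3*((-36 + (3 - 1*(-1) - 2*(-5)))*(28 - 7*8))/2 = 3*((-36 + (3 + 1 + 10))*(28 - 56))/2 = 3*((-36 + 14)*(-28))/2 = 3*(-22*(-28))/2 = (3/2)*616 = 924)
√(-152324 + S) = √(-152324 + 924) = √(-151400) = 10*I*√1514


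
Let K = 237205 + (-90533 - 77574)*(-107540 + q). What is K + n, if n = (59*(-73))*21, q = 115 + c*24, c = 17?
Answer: 17990453577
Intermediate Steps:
q = 523 (q = 115 + 17*24 = 115 + 408 = 523)
n = -90447 (n = -4307*21 = -90447)
K = 17990544024 (K = 237205 + (-90533 - 77574)*(-107540 + 523) = 237205 - 168107*(-107017) = 237205 + 17990306819 = 17990544024)
K + n = 17990544024 - 90447 = 17990453577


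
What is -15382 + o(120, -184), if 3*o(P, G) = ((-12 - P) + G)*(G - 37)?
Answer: 23690/3 ≈ 7896.7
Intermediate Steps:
o(P, G) = (-37 + G)*(-12 + G - P)/3 (o(P, G) = (((-12 - P) + G)*(G - 37))/3 = ((-12 + G - P)*(-37 + G))/3 = ((-37 + G)*(-12 + G - P))/3 = (-37 + G)*(-12 + G - P)/3)
-15382 + o(120, -184) = -15382 + (148 - 49/3*(-184) + (⅓)*(-184)² + (37/3)*120 - ⅓*(-184)*120) = -15382 + (148 + 9016/3 + (⅓)*33856 + 1480 + 7360) = -15382 + (148 + 9016/3 + 33856/3 + 1480 + 7360) = -15382 + 69836/3 = 23690/3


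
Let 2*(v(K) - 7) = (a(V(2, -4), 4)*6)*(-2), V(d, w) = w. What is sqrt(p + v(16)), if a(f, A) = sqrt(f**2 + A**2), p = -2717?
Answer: sqrt(-2710 - 24*sqrt(2)) ≈ 52.383*I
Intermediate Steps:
a(f, A) = sqrt(A**2 + f**2)
v(K) = 7 - 24*sqrt(2) (v(K) = 7 + ((sqrt(4**2 + (-4)**2)*6)*(-2))/2 = 7 + ((sqrt(16 + 16)*6)*(-2))/2 = 7 + ((sqrt(32)*6)*(-2))/2 = 7 + (((4*sqrt(2))*6)*(-2))/2 = 7 + ((24*sqrt(2))*(-2))/2 = 7 + (-48*sqrt(2))/2 = 7 - 24*sqrt(2))
sqrt(p + v(16)) = sqrt(-2717 + (7 - 24*sqrt(2))) = sqrt(-2710 - 24*sqrt(2))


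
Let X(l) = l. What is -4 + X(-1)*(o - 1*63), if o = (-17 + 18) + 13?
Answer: 45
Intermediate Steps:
o = 14 (o = 1 + 13 = 14)
-4 + X(-1)*(o - 1*63) = -4 - (14 - 1*63) = -4 - (14 - 63) = -4 - 1*(-49) = -4 + 49 = 45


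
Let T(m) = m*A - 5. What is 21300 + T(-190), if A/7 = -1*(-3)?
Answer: 17305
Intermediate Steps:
A = 21 (A = 7*(-1*(-3)) = 7*3 = 21)
T(m) = -5 + 21*m (T(m) = m*21 - 5 = 21*m - 5 = -5 + 21*m)
21300 + T(-190) = 21300 + (-5 + 21*(-190)) = 21300 + (-5 - 3990) = 21300 - 3995 = 17305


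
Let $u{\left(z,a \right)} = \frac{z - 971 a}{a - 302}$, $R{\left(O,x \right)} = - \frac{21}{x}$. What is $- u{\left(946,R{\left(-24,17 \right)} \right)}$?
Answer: $\frac{36473}{5155} \approx 7.0753$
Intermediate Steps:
$u{\left(z,a \right)} = \frac{z - 971 a}{-302 + a}$
$- u{\left(946,R{\left(-24,17 \right)} \right)} = - \frac{946 - 971 \left(- \frac{21}{17}\right)}{-302 - \frac{21}{17}} = - \frac{946 - 971 \left(\left(-21\right) \frac{1}{17}\right)}{-302 - \frac{21}{17}} = - \frac{946 - - \frac{20391}{17}}{-302 - \frac{21}{17}} = - \frac{946 + \frac{20391}{17}}{- \frac{5155}{17}} = - \frac{\left(-17\right) 36473}{5155 \cdot 17} = \left(-1\right) \left(- \frac{36473}{5155}\right) = \frac{36473}{5155}$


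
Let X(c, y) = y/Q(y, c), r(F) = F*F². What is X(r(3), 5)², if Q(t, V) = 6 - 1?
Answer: 1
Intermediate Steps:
r(F) = F³
Q(t, V) = 5
X(c, y) = y/5
X(r(3), 5)² = ((⅕)*5)² = 1² = 1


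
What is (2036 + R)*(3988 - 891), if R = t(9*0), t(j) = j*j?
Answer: 6305492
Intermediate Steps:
t(j) = j**2
R = 0 (R = (9*0)**2 = 0**2 = 0)
(2036 + R)*(3988 - 891) = (2036 + 0)*(3988 - 891) = 2036*3097 = 6305492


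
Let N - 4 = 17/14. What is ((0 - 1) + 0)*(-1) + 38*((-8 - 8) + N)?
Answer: -2862/7 ≈ -408.86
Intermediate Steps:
N = 73/14 (N = 4 + 17/14 = 73/14 ≈ 5.2143)
((0 - 1) + 0)*(-1) + 38*((-8 - 8) + N) = ((0 - 1) + 0)*(-1) + 38*((-8 - 8) + 73/14) = (-1 + 0)*(-1) + 38*(-16 + 73/14) = -1*(-1) + 38*(-151/14) = 1 - 2869/7 = -2862/7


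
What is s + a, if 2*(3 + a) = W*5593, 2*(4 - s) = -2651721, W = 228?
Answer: 3926927/2 ≈ 1.9635e+6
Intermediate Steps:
s = 2651729/2 (s = 4 - 1/2*(-2651721) = 4 + 2651721/2 = 2651729/2 ≈ 1.3259e+6)
a = 637599 (a = -3 + (228*5593)/2 = -3 + (1/2)*1275204 = -3 + 637602 = 637599)
s + a = 2651729/2 + 637599 = 3926927/2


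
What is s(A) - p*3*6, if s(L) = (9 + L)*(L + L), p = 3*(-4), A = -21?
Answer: 720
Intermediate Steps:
p = -12
s(L) = 2*L*(9 + L) (s(L) = (9 + L)*(2*L) = 2*L*(9 + L))
s(A) - p*3*6 = 2*(-21)*(9 - 21) - (-12*3)*6 = 2*(-21)*(-12) - (-36)*6 = 504 - 1*(-216) = 504 + 216 = 720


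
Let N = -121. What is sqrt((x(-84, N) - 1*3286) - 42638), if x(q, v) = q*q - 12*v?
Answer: 2*I*sqrt(9354) ≈ 193.43*I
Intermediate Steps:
x(q, v) = q**2 - 12*v
sqrt((x(-84, N) - 1*3286) - 42638) = sqrt((((-84)**2 - 12*(-121)) - 1*3286) - 42638) = sqrt(((7056 + 1452) - 3286) - 42638) = sqrt((8508 - 3286) - 42638) = sqrt(5222 - 42638) = sqrt(-37416) = 2*I*sqrt(9354)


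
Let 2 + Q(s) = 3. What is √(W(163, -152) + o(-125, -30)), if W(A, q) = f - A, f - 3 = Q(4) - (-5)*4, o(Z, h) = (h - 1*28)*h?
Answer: √1601 ≈ 40.013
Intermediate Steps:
Q(s) = 1 (Q(s) = -2 + 3 = 1)
o(Z, h) = h*(-28 + h) (o(Z, h) = (h - 28)*h = (-28 + h)*h = h*(-28 + h))
f = 24 (f = 3 + (1 - (-5)*4) = 3 + (1 - 1*(-20)) = 3 + (1 + 20) = 3 + 21 = 24)
W(A, q) = 24 - A
√(W(163, -152) + o(-125, -30)) = √((24 - 1*163) - 30*(-28 - 30)) = √((24 - 163) - 30*(-58)) = √(-139 + 1740) = √1601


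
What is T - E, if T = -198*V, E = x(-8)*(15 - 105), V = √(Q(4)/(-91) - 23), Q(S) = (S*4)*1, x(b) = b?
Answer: -720 - 198*I*√191919/91 ≈ -720.0 - 953.2*I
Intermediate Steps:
Q(S) = 4*S (Q(S) = (4*S)*1 = 4*S)
V = I*√191919/91 (V = √((4*4)/(-91) - 23) = √(16*(-1/91) - 23) = √(-16/91 - 23) = √(-2109/91) = I*√191919/91 ≈ 4.8141*I)
E = 720 (E = -8*(15 - 105) = -8*(-90) = 720)
T = -198*I*√191919/91 ≈ -953.2*I
T - E = -198*I*√191919/91 - 1*720 = -198*I*√191919/91 - 720 = -720 - 198*I*√191919/91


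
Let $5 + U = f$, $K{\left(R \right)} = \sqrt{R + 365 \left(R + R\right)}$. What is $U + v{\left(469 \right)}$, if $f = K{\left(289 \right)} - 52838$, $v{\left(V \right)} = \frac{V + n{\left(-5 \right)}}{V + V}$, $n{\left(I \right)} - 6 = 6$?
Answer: $- \frac{49566253}{938} + 17 \sqrt{731} \approx -52383.0$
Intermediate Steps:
$n{\left(I \right)} = 12$ ($n{\left(I \right)} = 6 + 6 = 12$)
$v{\left(V \right)} = \frac{12 + V}{2 V}$ ($v{\left(V \right)} = \frac{V + 12}{V + V} = \frac{12 + V}{2 V}$)
$K{\left(R \right)} = \sqrt{731} \sqrt{R}$ ($K{\left(R \right)} = \sqrt{R + 365 \cdot 2 R} = \sqrt{R + 730 R} = \sqrt{731 R} = \sqrt{731} \sqrt{R}$)
$f = -52838 + 17 \sqrt{731}$ ($f = \sqrt{731} \sqrt{289} - 52838 = \sqrt{731} \cdot 17 - 52838 = 17 \sqrt{731} - 52838 = -52838 + 17 \sqrt{731} \approx -52378.0$)
$U = -52843 + 17 \sqrt{731}$ ($U = -5 - \left(52838 - 17 \sqrt{731}\right) = -52843 + 17 \sqrt{731} \approx -52383.0$)
$U + v{\left(469 \right)} = \left(-52843 + 17 \sqrt{731}\right) + \frac{12 + 469}{2 \cdot 469} = \left(-52843 + 17 \sqrt{731}\right) + \frac{1}{2} \cdot \frac{1}{469} \cdot 481 = \left(-52843 + 17 \sqrt{731}\right) + \frac{481}{938} = - \frac{49566253}{938} + 17 \sqrt{731}$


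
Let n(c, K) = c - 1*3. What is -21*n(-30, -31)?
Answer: 693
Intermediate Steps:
n(c, K) = -3 + c (n(c, K) = c - 3 = -3 + c)
-21*n(-30, -31) = -21*(-3 - 30) = -21*(-33) = 693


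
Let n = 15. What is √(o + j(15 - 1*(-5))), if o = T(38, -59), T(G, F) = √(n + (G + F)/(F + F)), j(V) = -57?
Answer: √(-793668 + 354*√23482)/118 ≈ 7.2873*I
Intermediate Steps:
T(G, F) = √(15 + (F + G)/(2*F)) (T(G, F) = √(15 + (G + F)/(F + F)) = √(15 + (F + G)/((2*F))) = √(15 + (F + G)*(1/(2*F))) = √(15 + (F + G)/(2*F)))
o = 3*√23482/118 (o = √(62 + 2*38/(-59))/2 = √(62 + 2*38*(-1/59))/2 = √(62 - 76/59)/2 = √(3582/59)/2 = (3*√23482/59)/2 = 3*√23482/118 ≈ 3.8959)
√(o + j(15 - 1*(-5))) = √(3*√23482/118 - 57) = √(-57 + 3*√23482/118)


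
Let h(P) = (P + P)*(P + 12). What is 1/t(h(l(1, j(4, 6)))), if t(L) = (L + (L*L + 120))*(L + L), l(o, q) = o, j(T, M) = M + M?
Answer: 1/42744 ≈ 2.3395e-5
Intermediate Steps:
j(T, M) = 2*M
h(P) = 2*P*(12 + P) (h(P) = (2*P)*(12 + P) = 2*P*(12 + P))
t(L) = 2*L*(120 + L + L²) (t(L) = (L + (L² + 120))*(2*L) = (L + (120 + L²))*(2*L) = (120 + L + L²)*(2*L) = 2*L*(120 + L + L²))
1/t(h(l(1, j(4, 6)))) = 1/(2*(2*1*(12 + 1))*(120 + 2*1*(12 + 1) + (2*1*(12 + 1))²)) = 1/(2*(2*1*13)*(120 + 2*1*13 + (2*1*13)²)) = 1/(2*26*(120 + 26 + 26²)) = 1/(2*26*(120 + 26 + 676)) = 1/(2*26*822) = 1/42744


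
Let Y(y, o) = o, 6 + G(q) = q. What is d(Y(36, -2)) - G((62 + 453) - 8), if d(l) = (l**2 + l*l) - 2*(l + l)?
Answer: -485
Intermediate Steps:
G(q) = -6 + q
d(l) = -4*l + 2*l**2 (d(l) = (l**2 + l**2) - 4*l = 2*l**2 - 4*l = -4*l + 2*l**2)
d(Y(36, -2)) - G((62 + 453) - 8) = 2*(-2)*(-2 - 2) - (-6 + ((62 + 453) - 8)) = 2*(-2)*(-4) - (-6 + (515 - 8)) = 16 - (-6 + 507) = 16 - 1*501 = 16 - 501 = -485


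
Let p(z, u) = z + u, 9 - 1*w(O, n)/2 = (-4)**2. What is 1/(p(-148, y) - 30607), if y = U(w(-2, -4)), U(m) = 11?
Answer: -1/30744 ≈ -3.2527e-5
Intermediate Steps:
w(O, n) = -14 (w(O, n) = 18 - 2*(-4)**2 = 18 - 2*16 = 18 - 32 = -14)
y = 11
p(z, u) = u + z
1/(p(-148, y) - 30607) = 1/((11 - 148) - 30607) = 1/(-137 - 30607) = 1/(-30744) = -1/30744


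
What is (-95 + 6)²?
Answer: 7921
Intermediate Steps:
(-95 + 6)² = (-89)² = 7921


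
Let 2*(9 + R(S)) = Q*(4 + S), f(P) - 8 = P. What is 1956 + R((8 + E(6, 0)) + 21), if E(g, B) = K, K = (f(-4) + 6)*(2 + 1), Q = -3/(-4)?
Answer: 15765/8 ≈ 1970.6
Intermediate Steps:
Q = 3/4 (Q = -3*(-1/4) = 3/4 ≈ 0.75000)
f(P) = 8 + P
K = 30 (K = ((8 - 4) + 6)*(2 + 1) = (4 + 6)*3 = 10*3 = 30)
E(g, B) = 30
R(S) = -15/2 + 3*S/8 (R(S) = -9 + (3*(4 + S)/4)/2 = -9 + (3 + 3*S/4)/2 = -9 + (3/2 + 3*S/8) = -15/2 + 3*S/8)
1956 + R((8 + E(6, 0)) + 21) = 1956 + (-15/2 + 3*((8 + 30) + 21)/8) = 1956 + (-15/2 + 3*(38 + 21)/8) = 1956 + (-15/2 + (3/8)*59) = 1956 + (-15/2 + 177/8) = 1956 + 117/8 = 15765/8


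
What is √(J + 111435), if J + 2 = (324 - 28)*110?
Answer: √143993 ≈ 379.46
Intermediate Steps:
J = 32558 (J = -2 + (324 - 28)*110 = -2 + 296*110 = -2 + 32560 = 32558)
√(J + 111435) = √(32558 + 111435) = √143993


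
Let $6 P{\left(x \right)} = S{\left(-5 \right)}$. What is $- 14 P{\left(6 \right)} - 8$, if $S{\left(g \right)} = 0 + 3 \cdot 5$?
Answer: $-43$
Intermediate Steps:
$S{\left(g \right)} = 15$ ($S{\left(g \right)} = 0 + 15 = 15$)
$P{\left(x \right)} = \frac{5}{2}$ ($P{\left(x \right)} = \frac{1}{6} \cdot 15 = \frac{5}{2}$)
$- 14 P{\left(6 \right)} - 8 = \left(-14\right) \frac{5}{2} - 8 = -35 - 8 = -43$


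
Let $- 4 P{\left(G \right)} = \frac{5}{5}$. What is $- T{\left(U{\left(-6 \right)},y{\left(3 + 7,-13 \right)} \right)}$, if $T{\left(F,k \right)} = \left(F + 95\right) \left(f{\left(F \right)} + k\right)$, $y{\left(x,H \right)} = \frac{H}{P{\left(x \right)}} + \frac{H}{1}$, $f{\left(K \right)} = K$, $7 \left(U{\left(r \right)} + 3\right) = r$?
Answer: $- \frac{156948}{49} \approx -3203.0$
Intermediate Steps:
$U{\left(r \right)} = -3 + \frac{r}{7}$
$P{\left(G \right)} = - \frac{1}{4}$ ($P{\left(G \right)} = - \frac{5 \cdot \frac{1}{5}}{4} = \left(- \frac{1}{4}\right) 1 = - \frac{1}{4}$)
$y{\left(x,H \right)} = - 3 H$ ($y{\left(x,H \right)} = \frac{H}{- \frac{1}{4}} + \frac{H}{1} = H \left(-4\right) + H 1 = - 4 H + H = - 3 H$)
$T{\left(F,k \right)} = \left(95 + F\right) \left(F + k\right)$ ($T{\left(F,k \right)} = \left(F + 95\right) \left(F + k\right) = \left(95 + F\right) \left(F + k\right)$)
$- T{\left(U{\left(-6 \right)},y{\left(3 + 7,-13 \right)} \right)} = - (\left(-3 + \frac{1}{7} \left(-6\right)\right)^{2} + 95 \left(-3 + \frac{1}{7} \left(-6\right)\right) + 95 \left(\left(-3\right) \left(-13\right)\right) + \left(-3 + \frac{1}{7} \left(-6\right)\right) \left(\left(-3\right) \left(-13\right)\right)) = - (\left(-3 - \frac{6}{7}\right)^{2} + 95 \left(-3 - \frac{6}{7}\right) + 95 \cdot 39 + \left(-3 - \frac{6}{7}\right) 39) = - (\left(- \frac{27}{7}\right)^{2} + 95 \left(- \frac{27}{7}\right) + 3705 - \frac{1053}{7}) = - (\frac{729}{49} - \frac{2565}{7} + 3705 - \frac{1053}{7}) = \left(-1\right) \frac{156948}{49} = - \frac{156948}{49}$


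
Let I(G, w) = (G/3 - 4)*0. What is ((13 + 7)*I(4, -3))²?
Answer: 0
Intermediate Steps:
I(G, w) = 0 (I(G, w) = (G*(⅓) - 4)*0 = (G/3 - 4)*0 = (-4 + G/3)*0 = 0)
((13 + 7)*I(4, -3))² = ((13 + 7)*0)² = (20*0)² = 0² = 0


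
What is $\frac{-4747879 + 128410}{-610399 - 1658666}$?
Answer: $\frac{1539823}{756355} \approx 2.0358$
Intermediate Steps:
$\frac{-4747879 + 128410}{-610399 - 1658666} = - \frac{4619469}{-2269065} = \left(-4619469\right) \left(- \frac{1}{2269065}\right) = \frac{1539823}{756355}$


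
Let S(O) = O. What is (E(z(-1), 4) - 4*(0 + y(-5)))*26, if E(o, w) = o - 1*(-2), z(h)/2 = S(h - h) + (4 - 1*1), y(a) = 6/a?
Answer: 1664/5 ≈ 332.80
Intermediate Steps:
z(h) = 6 (z(h) = 2*((h - h) + (4 - 1*1)) = 2*(0 + (4 - 1)) = 2*(0 + 3) = 2*3 = 6)
E(o, w) = 2 + o (E(o, w) = o + 2 = 2 + o)
(E(z(-1), 4) - 4*(0 + y(-5)))*26 = ((2 + 6) - 4*(0 + 6/(-5)))*26 = (8 - 4*(0 + 6*(-⅕)))*26 = (8 - 4*(0 - 6/5))*26 = (8 - 4*(-6/5))*26 = (8 + 24/5)*26 = (64/5)*26 = 1664/5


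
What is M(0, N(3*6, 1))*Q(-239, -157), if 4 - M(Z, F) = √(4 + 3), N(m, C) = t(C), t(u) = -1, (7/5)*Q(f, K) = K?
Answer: -3140/7 + 785*√7/7 ≈ -151.87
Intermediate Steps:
Q(f, K) = 5*K/7
N(m, C) = -1
M(Z, F) = 4 - √7 (M(Z, F) = 4 - √(4 + 3) = 4 - √7)
M(0, N(3*6, 1))*Q(-239, -157) = (4 - √7)*((5/7)*(-157)) = (4 - √7)*(-785/7) = -3140/7 + 785*√7/7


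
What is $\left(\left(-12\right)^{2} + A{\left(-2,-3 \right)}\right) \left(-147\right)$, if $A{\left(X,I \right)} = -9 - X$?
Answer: $-20139$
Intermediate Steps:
$\left(\left(-12\right)^{2} + A{\left(-2,-3 \right)}\right) \left(-147\right) = \left(\left(-12\right)^{2} - 7\right) \left(-147\right) = \left(144 + \left(-9 + 2\right)\right) \left(-147\right) = \left(144 - 7\right) \left(-147\right) = 137 \left(-147\right) = -20139$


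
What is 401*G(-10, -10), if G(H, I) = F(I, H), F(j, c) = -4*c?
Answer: 16040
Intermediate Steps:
G(H, I) = -4*H
401*G(-10, -10) = 401*(-4*(-10)) = 401*40 = 16040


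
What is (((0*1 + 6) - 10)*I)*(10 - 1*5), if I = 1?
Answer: -20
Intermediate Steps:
(((0*1 + 6) - 10)*I)*(10 - 1*5) = (((0*1 + 6) - 10)*1)*(10 - 1*5) = (((0 + 6) - 10)*1)*(10 - 5) = ((6 - 10)*1)*5 = -4*1*5 = -4*5 = -20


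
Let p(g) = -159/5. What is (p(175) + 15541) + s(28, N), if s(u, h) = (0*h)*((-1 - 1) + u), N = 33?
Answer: 77546/5 ≈ 15509.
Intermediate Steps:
s(u, h) = 0 (s(u, h) = 0*(-2 + u) = 0)
p(g) = -159/5 (p(g) = -159*1/5 = -159/5)
(p(175) + 15541) + s(28, N) = (-159/5 + 15541) + 0 = 77546/5 + 0 = 77546/5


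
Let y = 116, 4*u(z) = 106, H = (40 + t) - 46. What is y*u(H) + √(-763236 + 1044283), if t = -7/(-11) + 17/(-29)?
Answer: 3074 + 13*√1663 ≈ 3604.1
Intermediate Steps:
t = 16/319 (t = -7*(-1/11) + 17*(-1/29) = 7/11 - 17/29 = 16/319 ≈ 0.050157)
H = -1898/319 (H = (40 + 16/319) - 46 = 12776/319 - 46 = -1898/319 ≈ -5.9498)
u(z) = 53/2 (u(z) = (¼)*106 = 53/2)
y*u(H) + √(-763236 + 1044283) = 116*(53/2) + √(-763236 + 1044283) = 3074 + √281047 = 3074 + 13*√1663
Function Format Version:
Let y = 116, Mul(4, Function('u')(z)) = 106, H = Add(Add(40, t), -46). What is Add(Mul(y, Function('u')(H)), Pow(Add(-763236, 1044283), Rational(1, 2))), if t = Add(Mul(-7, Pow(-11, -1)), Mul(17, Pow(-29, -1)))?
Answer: Add(3074, Mul(13, Pow(1663, Rational(1, 2)))) ≈ 3604.1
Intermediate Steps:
t = Rational(16, 319) (t = Add(Mul(-7, Rational(-1, 11)), Mul(17, Rational(-1, 29))) = Add(Rational(7, 11), Rational(-17, 29)) = Rational(16, 319) ≈ 0.050157)
H = Rational(-1898, 319) (H = Add(Add(40, Rational(16, 319)), -46) = Add(Rational(12776, 319), -46) = Rational(-1898, 319) ≈ -5.9498)
Function('u')(z) = Rational(53, 2) (Function('u')(z) = Mul(Rational(1, 4), 106) = Rational(53, 2))
Add(Mul(y, Function('u')(H)), Pow(Add(-763236, 1044283), Rational(1, 2))) = Add(Mul(116, Rational(53, 2)), Pow(Add(-763236, 1044283), Rational(1, 2))) = Add(3074, Pow(281047, Rational(1, 2))) = Add(3074, Mul(13, Pow(1663, Rational(1, 2))))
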